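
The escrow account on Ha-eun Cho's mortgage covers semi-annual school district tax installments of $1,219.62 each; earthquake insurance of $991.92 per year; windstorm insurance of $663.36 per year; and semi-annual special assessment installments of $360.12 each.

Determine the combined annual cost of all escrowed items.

School district tax: $1,219.62 × 2 = $2,439.24 per year
Earthquake insurance: $991.92 per year
Windstorm insurance: $663.36 per year
Special assessment: $360.12 × 2 = $720.24 per year
Total per year = $2,439.24 + $991.92 + $663.36 + $720.24 = $4,814.76

$4,814.76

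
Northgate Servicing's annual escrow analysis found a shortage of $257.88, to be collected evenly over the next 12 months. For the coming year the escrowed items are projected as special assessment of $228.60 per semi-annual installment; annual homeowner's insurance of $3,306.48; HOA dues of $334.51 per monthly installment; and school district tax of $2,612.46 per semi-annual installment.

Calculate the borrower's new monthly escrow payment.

Special assessment = $228.60 × 2 = $457.20/yr
Homeowner's insurance = $3,306.48/yr
HOA dues = $334.51 × 12 = $4,014.12/yr
School district tax = $2,612.46 × 2 = $5,224.92/yr
Total annual escrow = $457.20 + $3,306.48 + $4,014.12 + $5,224.92 = $13,002.72
Base monthly escrow = $13,002.72 / 12 = $1,083.56
Shortage spread = $257.88 ÷ 12 = $21.49/mo
Adjusted monthly = $1,083.56 + $21.49 = $1,105.05

$1,105.05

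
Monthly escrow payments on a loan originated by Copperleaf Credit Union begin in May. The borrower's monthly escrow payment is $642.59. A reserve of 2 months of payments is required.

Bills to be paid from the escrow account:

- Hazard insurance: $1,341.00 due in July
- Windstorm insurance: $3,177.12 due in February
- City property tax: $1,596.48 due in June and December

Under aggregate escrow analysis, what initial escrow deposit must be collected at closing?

$2,570.36

Cushion = 2 × $642.59 = $1,285.18
Trial balance (start $0, +$642.59 each month, − disbursements):
  May: +$642.59 → $642.59
  Jun: +$642.59 − $1,596.48 → -$311.30
  Jul: +$642.59 − $1,341.00 → -$1,009.71
  Aug: +$642.59 → -$367.12
  Sep: +$642.59 → $275.47
  Oct: +$642.59 → $918.06
  Nov: +$642.59 → $1,560.65
  Dec: +$642.59 − $1,596.48 → $606.76
  Jan: +$642.59 → $1,249.35
  Feb: +$642.59 − $3,177.12 → -$1,285.18
  Mar: +$642.59 → -$642.59
  Apr: +$642.59 → $0.00
Lowest trial balance = -$1,285.18 (Feb)
Initial deposit = cushion − low point = $1,285.18 − (-$1,285.18) = $2,570.36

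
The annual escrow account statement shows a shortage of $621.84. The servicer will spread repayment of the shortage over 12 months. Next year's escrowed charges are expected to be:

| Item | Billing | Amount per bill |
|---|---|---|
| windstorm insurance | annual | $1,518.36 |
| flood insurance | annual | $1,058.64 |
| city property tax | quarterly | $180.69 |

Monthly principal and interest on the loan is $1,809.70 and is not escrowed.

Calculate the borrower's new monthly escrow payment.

$326.80

Windstorm insurance = $1,518.36/yr
Flood insurance = $1,058.64/yr
City property tax = $180.69 × 4 = $722.76/yr
Yearly total = $1,518.36 + $1,058.64 + $722.76 = $3,299.76
Monthly = $3,299.76 ÷ 12 = $274.98
Shortage spread = $621.84 / 12 = $51.82/mo
Adjusted monthly = $274.98 + $51.82 = $326.80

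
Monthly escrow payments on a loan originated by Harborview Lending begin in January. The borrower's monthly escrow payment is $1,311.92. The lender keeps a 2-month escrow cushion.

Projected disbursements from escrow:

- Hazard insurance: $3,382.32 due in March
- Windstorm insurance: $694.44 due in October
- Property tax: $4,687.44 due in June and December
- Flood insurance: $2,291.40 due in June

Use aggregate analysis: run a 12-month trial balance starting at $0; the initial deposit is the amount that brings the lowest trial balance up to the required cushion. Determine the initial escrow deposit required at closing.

$5,113.48

Cushion = 2 × $1,311.92 = $2,623.84
Trial balance (start $0, +$1,311.92 each month, − disbursements):
  Jan: +$1,311.92 → $1,311.92
  Feb: +$1,311.92 → $2,623.84
  Mar: +$1,311.92 − $3,382.32 → $553.44
  Apr: +$1,311.92 → $1,865.36
  May: +$1,311.92 → $3,177.28
  Jun: +$1,311.92 − $6,978.84 → -$2,489.64
  Jul: +$1,311.92 → -$1,177.72
  Aug: +$1,311.92 → $134.20
  Sep: +$1,311.92 → $1,446.12
  Oct: +$1,311.92 − $694.44 → $2,063.60
  Nov: +$1,311.92 → $3,375.52
  Dec: +$1,311.92 − $4,687.44 → $0.00
Lowest trial balance = -$2,489.64 (Jun)
Initial deposit = cushion − low point = $2,623.84 − (-$2,489.64) = $5,113.48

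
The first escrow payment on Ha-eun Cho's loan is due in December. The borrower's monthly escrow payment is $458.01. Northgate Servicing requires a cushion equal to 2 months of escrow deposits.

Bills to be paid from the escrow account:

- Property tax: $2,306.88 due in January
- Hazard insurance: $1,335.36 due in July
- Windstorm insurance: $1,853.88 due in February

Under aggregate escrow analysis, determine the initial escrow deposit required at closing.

$3,702.75

Cushion = 2 × $458.01 = $916.02
Trial balance (start $0, +$458.01 each month, − disbursements):
  Dec: +$458.01 → $458.01
  Jan: +$458.01 − $2,306.88 → -$1,390.86
  Feb: +$458.01 − $1,853.88 → -$2,786.73
  Mar: +$458.01 → -$2,328.72
  Apr: +$458.01 → -$1,870.71
  May: +$458.01 → -$1,412.70
  Jun: +$458.01 → -$954.69
  Jul: +$458.01 − $1,335.36 → -$1,832.04
  Aug: +$458.01 → -$1,374.03
  Sep: +$458.01 → -$916.02
  Oct: +$458.01 → -$458.01
  Nov: +$458.01 → $0.00
Lowest trial balance = -$2,786.73 (Feb)
Initial deposit = cushion − low point = $916.02 − (-$2,786.73) = $3,702.75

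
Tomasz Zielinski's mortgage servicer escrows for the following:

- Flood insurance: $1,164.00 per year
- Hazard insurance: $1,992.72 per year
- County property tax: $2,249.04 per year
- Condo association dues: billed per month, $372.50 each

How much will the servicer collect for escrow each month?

Flood insurance = $1,164.00 per year
Hazard insurance = $1,992.72 per year
County property tax = $2,249.04 per year
Condo association dues = $372.50 × 12 = $4,470.00 per year
Annual escrow total = $1,164.00 + $1,992.72 + $2,249.04 + $4,470.00 = $9,875.76
Base monthly escrow = $9,875.76 ÷ 12 = $822.98

$822.98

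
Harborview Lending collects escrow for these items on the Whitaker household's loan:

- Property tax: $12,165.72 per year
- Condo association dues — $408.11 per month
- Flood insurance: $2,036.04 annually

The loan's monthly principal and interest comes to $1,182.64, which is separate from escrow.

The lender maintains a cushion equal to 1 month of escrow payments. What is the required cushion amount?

$1,591.59

Property tax — $12,165.72 per year
Condo association dues — $408.11 × 12 = $4,897.32 per year
Flood insurance — $2,036.04 per year
Annual escrow total = $19,099.08
Monthly = $19,099.08 / 12 = $1,591.59
Cushion = 1 × $1,591.59 = $1,591.59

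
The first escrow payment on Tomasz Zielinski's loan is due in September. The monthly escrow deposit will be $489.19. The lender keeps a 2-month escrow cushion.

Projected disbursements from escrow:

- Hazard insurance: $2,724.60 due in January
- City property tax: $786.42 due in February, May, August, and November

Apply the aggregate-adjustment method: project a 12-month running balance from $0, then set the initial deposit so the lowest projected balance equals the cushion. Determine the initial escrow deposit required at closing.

$2,340.68

Cushion = 2 × $489.19 = $978.38
Trial balance (start $0, +$489.19 each month, − disbursements):
  Sep: +$489.19 → $489.19
  Oct: +$489.19 → $978.38
  Nov: +$489.19 − $786.42 → $681.15
  Dec: +$489.19 → $1,170.34
  Jan: +$489.19 − $2,724.60 → -$1,065.07
  Feb: +$489.19 − $786.42 → -$1,362.30
  Mar: +$489.19 → -$873.11
  Apr: +$489.19 → -$383.92
  May: +$489.19 − $786.42 → -$681.15
  Jun: +$489.19 → -$191.96
  Jul: +$489.19 → $297.23
  Aug: +$489.19 − $786.42 → $0.00
Lowest trial balance = -$1,362.30 (Feb)
Initial deposit = cushion − low point = $978.38 − (-$1,362.30) = $2,340.68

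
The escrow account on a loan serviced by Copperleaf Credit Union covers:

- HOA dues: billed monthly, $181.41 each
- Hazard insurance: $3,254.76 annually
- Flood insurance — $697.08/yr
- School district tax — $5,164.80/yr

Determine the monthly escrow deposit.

HOA dues: $181.41 × 12 = $2,176.92 per year
Hazard insurance: $3,254.76 per year
Flood insurance: $697.08 per year
School district tax: $5,164.80 per year
Total annual escrow = $2,176.92 + $3,254.76 + $697.08 + $5,164.80 = $11,293.56
Monthly = $11,293.56 / 12 = $941.13

$941.13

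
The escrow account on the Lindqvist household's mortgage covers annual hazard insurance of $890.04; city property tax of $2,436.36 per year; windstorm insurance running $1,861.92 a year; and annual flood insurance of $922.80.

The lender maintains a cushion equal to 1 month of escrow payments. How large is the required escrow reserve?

$509.26

Hazard insurance = $890.04 per year
City property tax = $2,436.36 per year
Windstorm insurance = $1,861.92 per year
Flood insurance = $922.80 per year
Combined annual = $890.04 + $2,436.36 + $1,861.92 + $922.80 = $6,111.12
Monthly = $6,111.12 / 12 = $509.26
Cushion = 1 × $509.26 = $509.26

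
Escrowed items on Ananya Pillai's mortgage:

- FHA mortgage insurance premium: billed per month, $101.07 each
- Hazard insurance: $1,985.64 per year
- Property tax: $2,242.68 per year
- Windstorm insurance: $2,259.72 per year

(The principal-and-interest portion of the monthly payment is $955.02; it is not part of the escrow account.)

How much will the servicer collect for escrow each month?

FHA mortgage insurance premium: $101.07 × 12 = $1,212.84 annually
Hazard insurance: $1,985.64 annually
Property tax: $2,242.68 annually
Windstorm insurance: $2,259.72 annually
Combined annual = $1,212.84 + $1,985.64 + $2,242.68 + $2,259.72 = $7,700.88
Base monthly escrow = $7,700.88 / 12 = $641.74

$641.74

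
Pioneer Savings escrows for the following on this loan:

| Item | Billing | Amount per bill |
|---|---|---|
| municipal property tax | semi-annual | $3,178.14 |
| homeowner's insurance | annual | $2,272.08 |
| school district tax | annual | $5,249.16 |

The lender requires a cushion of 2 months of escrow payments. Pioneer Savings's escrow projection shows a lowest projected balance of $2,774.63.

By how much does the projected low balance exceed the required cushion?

Municipal property tax = $3,178.14 × 2 = $6,356.28
Homeowner's insurance = $2,272.08
School district tax = $5,249.16
Total annual escrow = $13,877.52
Monthly = $13,877.52 ÷ 12 = $1,156.46
Cushion = 2 × $1,156.46 = $2,312.92
Surplus = $2,774.63 − $2,312.92 = $461.71

$461.71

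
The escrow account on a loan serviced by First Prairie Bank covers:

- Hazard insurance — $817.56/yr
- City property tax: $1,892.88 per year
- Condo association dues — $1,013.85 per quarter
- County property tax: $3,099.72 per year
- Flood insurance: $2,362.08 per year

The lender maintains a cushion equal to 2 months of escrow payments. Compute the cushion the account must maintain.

$2,037.94

Hazard insurance — $817.56
City property tax — $1,892.88
Condo association dues — $1,013.85 × 4 = $4,055.40
County property tax — $3,099.72
Flood insurance — $2,362.08
Annual escrow total = $12,227.64
Per month = $12,227.64 ÷ 12 = $1,018.97
Reserve = 2 × $1,018.97 = $2,037.94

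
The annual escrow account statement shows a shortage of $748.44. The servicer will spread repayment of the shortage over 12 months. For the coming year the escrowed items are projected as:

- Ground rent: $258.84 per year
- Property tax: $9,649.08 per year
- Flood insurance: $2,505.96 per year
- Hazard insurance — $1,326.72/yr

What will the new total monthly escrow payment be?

Ground rent — $258.84/yr
Property tax — $9,649.08/yr
Flood insurance — $2,505.96/yr
Hazard insurance — $1,326.72/yr
Total annual escrow = $258.84 + $9,649.08 + $2,505.96 + $1,326.72 = $13,740.60
Per month = $13,740.60 ÷ 12 = $1,145.05
Monthly shortage recovery: $748.44 / 12 = $62.37
Adjusted monthly = $1,145.05 + $62.37 = $1,207.42

$1,207.42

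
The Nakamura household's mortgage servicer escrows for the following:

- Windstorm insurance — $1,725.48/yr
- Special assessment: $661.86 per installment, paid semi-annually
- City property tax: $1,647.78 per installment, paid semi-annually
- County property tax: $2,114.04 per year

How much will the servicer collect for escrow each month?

Windstorm insurance = $1,725.48 annually
Special assessment = $661.86 × 2 = $1,323.72 annually
City property tax = $1,647.78 × 2 = $3,295.56 annually
County property tax = $2,114.04 annually
Combined annual = $1,725.48 + $1,323.72 + $3,295.56 + $2,114.04 = $8,458.80
Monthly = $8,458.80 ÷ 12 = $704.90

$704.90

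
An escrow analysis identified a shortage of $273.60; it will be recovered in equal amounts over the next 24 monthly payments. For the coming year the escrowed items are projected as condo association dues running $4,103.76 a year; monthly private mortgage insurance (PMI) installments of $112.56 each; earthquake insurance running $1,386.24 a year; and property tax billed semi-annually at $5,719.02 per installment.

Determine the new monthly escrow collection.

Condo association dues — $4,103.76 annually
Private mortgage insurance (PMI) — $112.56 × 12 = $1,350.72 annually
Earthquake insurance — $1,386.24 annually
Property tax — $5,719.02 × 2 = $11,438.04 annually
Annual escrow total = $4,103.76 + $1,350.72 + $1,386.24 + $11,438.04 = $18,278.76
Monthly = $18,278.76 / 12 = $1,523.23
Shortage spread = $273.60 / 24 = $11.40/mo
New monthly escrow = $1,523.23 + $11.40 = $1,534.63

$1,534.63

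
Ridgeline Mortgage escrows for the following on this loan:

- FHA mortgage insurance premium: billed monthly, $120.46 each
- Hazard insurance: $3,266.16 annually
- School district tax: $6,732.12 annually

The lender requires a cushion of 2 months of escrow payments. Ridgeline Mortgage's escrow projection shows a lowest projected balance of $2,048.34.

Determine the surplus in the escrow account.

$141.04

FHA mortgage insurance premium — $120.46 × 12 = $1,445.52 per year
Hazard insurance — $3,266.16 per year
School district tax — $6,732.12 per year
Total annual escrow = $11,443.80
Monthly escrow = $11,443.80 / 12 = $953.65
Required cushion = 2 × $953.65 = $1,907.30
Surplus = $2,048.34 − $1,907.30 = $141.04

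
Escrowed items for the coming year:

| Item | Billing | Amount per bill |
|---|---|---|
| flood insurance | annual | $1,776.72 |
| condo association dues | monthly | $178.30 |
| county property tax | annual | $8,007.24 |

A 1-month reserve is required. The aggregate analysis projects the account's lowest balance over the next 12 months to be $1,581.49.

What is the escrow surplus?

$587.86

Flood insurance = $1,776.72
Condo association dues = $178.30 × 12 = $2,139.60
County property tax = $8,007.24
Combined annual = $11,923.56
Monthly escrow = $11,923.56 / 12 = $993.63
Cushion = 1 × $993.63 = $993.63
Surplus = $1,581.49 − $993.63 = $587.86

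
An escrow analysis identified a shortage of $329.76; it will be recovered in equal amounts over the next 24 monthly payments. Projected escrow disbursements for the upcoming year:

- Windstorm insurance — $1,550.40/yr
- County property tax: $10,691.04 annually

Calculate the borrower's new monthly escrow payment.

Windstorm insurance — $1,550.40
County property tax — $10,691.04
Combined annual = $12,241.44
Per month = $12,241.44 ÷ 12 = $1,020.12
Monthly shortage recovery: $329.76 / 24 = $13.74
Adjusted monthly = $1,020.12 + $13.74 = $1,033.86

$1,033.86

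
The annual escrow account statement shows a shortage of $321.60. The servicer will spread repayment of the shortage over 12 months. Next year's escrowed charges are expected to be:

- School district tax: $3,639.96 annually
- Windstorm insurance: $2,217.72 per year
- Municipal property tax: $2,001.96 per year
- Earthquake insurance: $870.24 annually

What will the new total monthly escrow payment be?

$754.29

School district tax — $3,639.96 per year
Windstorm insurance — $2,217.72 per year
Municipal property tax — $2,001.96 per year
Earthquake insurance — $870.24 per year
Yearly total = $8,729.88
Per month = $8,729.88 / 12 = $727.49
Monthly shortage recovery: $321.60 ÷ 12 = $26.80
Adjusted monthly = $727.49 + $26.80 = $754.29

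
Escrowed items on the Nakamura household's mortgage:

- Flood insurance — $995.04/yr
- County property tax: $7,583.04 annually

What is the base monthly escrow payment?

Flood insurance = $995.04 per year
County property tax = $7,583.04 per year
Annual escrow total = $995.04 + $7,583.04 = $8,578.08
Monthly = $8,578.08 / 12 = $714.84

$714.84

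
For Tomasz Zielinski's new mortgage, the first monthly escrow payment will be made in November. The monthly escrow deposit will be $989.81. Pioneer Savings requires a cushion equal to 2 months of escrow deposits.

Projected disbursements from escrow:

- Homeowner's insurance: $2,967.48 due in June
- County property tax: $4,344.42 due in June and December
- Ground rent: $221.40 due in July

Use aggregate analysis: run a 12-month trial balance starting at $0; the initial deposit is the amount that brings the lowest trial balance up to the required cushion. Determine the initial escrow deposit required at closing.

$5,717.46

Cushion = 2 × $989.81 = $1,979.62
Trial balance (start $0, +$989.81 each month, − disbursements):
  Nov: +$989.81 → $989.81
  Dec: +$989.81 − $4,344.42 → -$2,364.80
  Jan: +$989.81 → -$1,374.99
  Feb: +$989.81 → -$385.18
  Mar: +$989.81 → $604.63
  Apr: +$989.81 → $1,594.44
  May: +$989.81 → $2,584.25
  Jun: +$989.81 − $7,311.90 → -$3,737.84
  Jul: +$989.81 − $221.40 → -$2,969.43
  Aug: +$989.81 → -$1,979.62
  Sep: +$989.81 → -$989.81
  Oct: +$989.81 → $0.00
Lowest trial balance = -$3,737.84 (Jun)
Initial deposit = cushion − low point = $1,979.62 − (-$3,737.84) = $5,717.46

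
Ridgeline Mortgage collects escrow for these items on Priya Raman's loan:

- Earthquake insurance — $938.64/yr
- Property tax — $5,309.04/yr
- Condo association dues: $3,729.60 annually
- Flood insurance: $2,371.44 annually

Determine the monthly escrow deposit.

Earthquake insurance = $938.64/yr
Property tax = $5,309.04/yr
Condo association dues = $3,729.60/yr
Flood insurance = $2,371.44/yr
Total per year = $938.64 + $5,309.04 + $3,729.60 + $2,371.44 = $12,348.72
Per month = $12,348.72 / 12 = $1,029.06

$1,029.06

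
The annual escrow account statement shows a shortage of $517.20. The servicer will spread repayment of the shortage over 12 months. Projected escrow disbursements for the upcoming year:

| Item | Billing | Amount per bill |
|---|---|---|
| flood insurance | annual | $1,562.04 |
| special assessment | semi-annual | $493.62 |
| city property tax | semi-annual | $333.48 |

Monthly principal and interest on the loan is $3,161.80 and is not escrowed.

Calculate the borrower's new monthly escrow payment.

Flood insurance = $1,562.04/yr
Special assessment = $493.62 × 2 = $987.24/yr
City property tax = $333.48 × 2 = $666.96/yr
Combined annual = $1,562.04 + $987.24 + $666.96 = $3,216.24
Monthly escrow = $3,216.24 ÷ 12 = $268.02
Shortage per month = $517.20 / 12 = $43.10
Adjusted monthly = $268.02 + $43.10 = $311.12

$311.12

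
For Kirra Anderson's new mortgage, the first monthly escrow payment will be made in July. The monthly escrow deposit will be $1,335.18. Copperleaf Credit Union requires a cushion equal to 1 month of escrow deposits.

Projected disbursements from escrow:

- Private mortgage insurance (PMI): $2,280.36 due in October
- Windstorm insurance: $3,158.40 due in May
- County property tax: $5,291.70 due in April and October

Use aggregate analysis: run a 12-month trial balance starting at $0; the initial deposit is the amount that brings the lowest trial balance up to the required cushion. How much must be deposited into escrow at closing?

Cushion = 1 × $1,335.18 = $1,335.18
Trial balance (start $0, +$1,335.18 each month, − disbursements):
  Jul: +$1,335.18 → $1,335.18
  Aug: +$1,335.18 → $2,670.36
  Sep: +$1,335.18 → $4,005.54
  Oct: +$1,335.18 − $7,572.06 → -$2,231.34
  Nov: +$1,335.18 → -$896.16
  Dec: +$1,335.18 → $439.02
  Jan: +$1,335.18 → $1,774.20
  Feb: +$1,335.18 → $3,109.38
  Mar: +$1,335.18 → $4,444.56
  Apr: +$1,335.18 − $5,291.70 → $488.04
  May: +$1,335.18 − $3,158.40 → -$1,335.18
  Jun: +$1,335.18 → $0.00
Lowest trial balance = -$2,231.34 (Oct)
Initial deposit = cushion − low point = $1,335.18 − (-$2,231.34) = $3,566.52

$3,566.52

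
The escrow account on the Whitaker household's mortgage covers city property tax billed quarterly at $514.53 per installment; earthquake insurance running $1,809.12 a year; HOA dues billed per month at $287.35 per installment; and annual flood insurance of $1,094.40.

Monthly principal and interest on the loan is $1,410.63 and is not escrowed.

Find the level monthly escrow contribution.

City property tax: $514.53 × 4 = $2,058.12 per year
Earthquake insurance: $1,809.12 per year
HOA dues: $287.35 × 12 = $3,448.20 per year
Flood insurance: $1,094.40 per year
Yearly total = $2,058.12 + $1,809.12 + $3,448.20 + $1,094.40 = $8,409.84
Monthly escrow = $8,409.84 / 12 = $700.82

$700.82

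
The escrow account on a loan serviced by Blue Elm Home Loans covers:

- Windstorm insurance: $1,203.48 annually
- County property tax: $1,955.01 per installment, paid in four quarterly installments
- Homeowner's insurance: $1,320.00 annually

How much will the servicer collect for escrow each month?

$861.96

Windstorm insurance — $1,203.48 per year
County property tax — $1,955.01 × 4 = $7,820.04 per year
Homeowner's insurance — $1,320.00 per year
Annual escrow total = $1,203.48 + $7,820.04 + $1,320.00 = $10,343.52
Per month = $10,343.52 ÷ 12 = $861.96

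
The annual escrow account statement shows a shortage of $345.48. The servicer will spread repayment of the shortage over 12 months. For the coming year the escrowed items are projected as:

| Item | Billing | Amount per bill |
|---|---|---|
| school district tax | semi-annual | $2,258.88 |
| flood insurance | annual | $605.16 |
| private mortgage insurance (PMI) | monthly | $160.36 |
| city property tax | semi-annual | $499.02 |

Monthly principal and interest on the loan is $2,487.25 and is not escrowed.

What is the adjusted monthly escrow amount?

School district tax — $2,258.88 × 2 = $4,517.76
Flood insurance — $605.16
Private mortgage insurance (PMI) — $160.36 × 12 = $1,924.32
City property tax — $499.02 × 2 = $998.04
Yearly total = $4,517.76 + $605.16 + $1,924.32 + $998.04 = $8,045.28
Monthly = $8,045.28 / 12 = $670.44
Shortage spread = $345.48 ÷ 12 = $28.79/mo
New monthly escrow = $670.44 + $28.79 = $699.23

$699.23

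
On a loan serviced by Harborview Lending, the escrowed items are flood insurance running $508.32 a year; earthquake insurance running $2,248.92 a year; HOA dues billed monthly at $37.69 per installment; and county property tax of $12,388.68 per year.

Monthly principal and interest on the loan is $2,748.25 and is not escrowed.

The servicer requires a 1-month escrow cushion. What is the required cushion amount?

Flood insurance = $508.32 per year
Earthquake insurance = $2,248.92 per year
HOA dues = $37.69 × 12 = $452.28 per year
County property tax = $12,388.68 per year
Yearly total = $508.32 + $2,248.92 + $452.28 + $12,388.68 = $15,598.20
Base monthly escrow = $15,598.20 / 12 = $1,299.85
Reserve = 1 × $1,299.85 = $1,299.85

$1,299.85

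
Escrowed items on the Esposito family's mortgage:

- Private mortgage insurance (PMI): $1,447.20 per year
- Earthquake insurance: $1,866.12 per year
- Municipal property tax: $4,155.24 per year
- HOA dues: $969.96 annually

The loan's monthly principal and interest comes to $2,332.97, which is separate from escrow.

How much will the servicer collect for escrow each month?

Private mortgage insurance (PMI) = $1,447.20/yr
Earthquake insurance = $1,866.12/yr
Municipal property tax = $4,155.24/yr
HOA dues = $969.96/yr
Yearly total = $8,438.52
Monthly = $8,438.52 / 12 = $703.21

$703.21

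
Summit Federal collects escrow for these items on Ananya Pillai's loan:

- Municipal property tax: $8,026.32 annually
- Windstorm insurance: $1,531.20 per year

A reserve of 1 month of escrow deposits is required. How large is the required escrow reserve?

Municipal property tax — $8,026.32/yr
Windstorm insurance — $1,531.20/yr
Total per year = $9,557.52
Monthly escrow = $9,557.52 ÷ 12 = $796.46
Reserve = 1 × $796.46 = $796.46

$796.46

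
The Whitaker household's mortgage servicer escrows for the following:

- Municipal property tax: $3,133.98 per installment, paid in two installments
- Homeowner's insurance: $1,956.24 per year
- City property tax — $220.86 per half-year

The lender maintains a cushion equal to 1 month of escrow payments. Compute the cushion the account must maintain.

Municipal property tax = $3,133.98 × 2 = $6,267.96 annually
Homeowner's insurance = $1,956.24 annually
City property tax = $220.86 × 2 = $441.72 annually
Total per year = $8,665.92
Per month = $8,665.92 ÷ 12 = $722.16
Reserve = 1 × $722.16 = $722.16

$722.16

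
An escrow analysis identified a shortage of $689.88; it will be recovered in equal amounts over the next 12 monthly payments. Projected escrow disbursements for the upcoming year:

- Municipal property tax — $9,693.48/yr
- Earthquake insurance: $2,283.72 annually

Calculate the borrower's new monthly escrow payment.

Municipal property tax = $9,693.48 annually
Earthquake insurance = $2,283.72 annually
Annual escrow total = $11,977.20
Monthly = $11,977.20 / 12 = $998.10
Monthly shortage recovery: $689.88 ÷ 12 = $57.49
New monthly escrow = $998.10 + $57.49 = $1,055.59

$1,055.59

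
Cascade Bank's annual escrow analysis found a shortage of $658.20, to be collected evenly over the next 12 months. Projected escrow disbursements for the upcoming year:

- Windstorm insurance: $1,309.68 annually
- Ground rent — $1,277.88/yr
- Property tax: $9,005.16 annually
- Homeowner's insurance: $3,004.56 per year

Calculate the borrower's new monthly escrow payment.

$1,271.29

Windstorm insurance = $1,309.68 per year
Ground rent = $1,277.88 per year
Property tax = $9,005.16 per year
Homeowner's insurance = $3,004.56 per year
Yearly total = $14,597.28
Monthly = $14,597.28 ÷ 12 = $1,216.44
Shortage per month = $658.20 / 12 = $54.85
New monthly escrow = $1,216.44 + $54.85 = $1,271.29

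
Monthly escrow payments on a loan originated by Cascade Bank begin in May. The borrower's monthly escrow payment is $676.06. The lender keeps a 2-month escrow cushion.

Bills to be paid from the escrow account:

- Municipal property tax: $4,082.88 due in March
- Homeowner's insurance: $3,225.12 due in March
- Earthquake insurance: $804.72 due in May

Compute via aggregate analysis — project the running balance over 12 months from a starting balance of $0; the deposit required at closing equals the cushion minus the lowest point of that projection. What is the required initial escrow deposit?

Cushion = 2 × $676.06 = $1,352.12
Trial balance (start $0, +$676.06 each month, − disbursements):
  May: +$676.06 − $804.72 → -$128.66
  Jun: +$676.06 → $547.40
  Jul: +$676.06 → $1,223.46
  Aug: +$676.06 → $1,899.52
  Sep: +$676.06 → $2,575.58
  Oct: +$676.06 → $3,251.64
  Nov: +$676.06 → $3,927.70
  Dec: +$676.06 → $4,603.76
  Jan: +$676.06 → $5,279.82
  Feb: +$676.06 → $5,955.88
  Mar: +$676.06 − $7,308.00 → -$676.06
  Apr: +$676.06 → $0.00
Lowest trial balance = -$676.06 (Mar)
Initial deposit = cushion − low point = $1,352.12 − (-$676.06) = $2,028.18

$2,028.18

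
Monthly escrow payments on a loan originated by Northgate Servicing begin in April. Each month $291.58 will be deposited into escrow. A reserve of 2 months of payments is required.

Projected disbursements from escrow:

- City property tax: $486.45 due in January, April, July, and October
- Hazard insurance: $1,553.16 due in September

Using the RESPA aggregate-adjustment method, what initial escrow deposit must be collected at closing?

$1,554.61

Cushion = 2 × $291.58 = $583.16
Trial balance (start $0, +$291.58 each month, − disbursements):
  Apr: +$291.58 − $486.45 → -$194.87
  May: +$291.58 → $96.71
  Jun: +$291.58 → $388.29
  Jul: +$291.58 − $486.45 → $193.42
  Aug: +$291.58 → $485.00
  Sep: +$291.58 − $1,553.16 → -$776.58
  Oct: +$291.58 − $486.45 → -$971.45
  Nov: +$291.58 → -$679.87
  Dec: +$291.58 → -$388.29
  Jan: +$291.58 − $486.45 → -$583.16
  Feb: +$291.58 → -$291.58
  Mar: +$291.58 → $0.00
Lowest trial balance = -$971.45 (Oct)
Initial deposit = cushion − low point = $583.16 − (-$971.45) = $1,554.61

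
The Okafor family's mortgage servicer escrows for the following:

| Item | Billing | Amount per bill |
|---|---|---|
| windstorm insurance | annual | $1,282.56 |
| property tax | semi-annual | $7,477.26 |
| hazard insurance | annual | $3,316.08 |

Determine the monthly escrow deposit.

$1,629.43

Windstorm insurance: $1,282.56/yr
Property tax: $7,477.26 × 2 = $14,954.52/yr
Hazard insurance: $3,316.08/yr
Annual escrow total = $1,282.56 + $14,954.52 + $3,316.08 = $19,553.16
Monthly = $19,553.16 ÷ 12 = $1,629.43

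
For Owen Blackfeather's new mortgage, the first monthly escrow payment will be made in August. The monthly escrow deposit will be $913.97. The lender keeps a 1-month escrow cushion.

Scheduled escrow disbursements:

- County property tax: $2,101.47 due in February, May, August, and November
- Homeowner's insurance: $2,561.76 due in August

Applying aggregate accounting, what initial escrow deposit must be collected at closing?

Cushion = 1 × $913.97 = $913.97
Trial balance (start $0, +$913.97 each month, − disbursements):
  Aug: +$913.97 − $4,663.23 → -$3,749.26
  Sep: +$913.97 → -$2,835.29
  Oct: +$913.97 → -$1,921.32
  Nov: +$913.97 − $2,101.47 → -$3,108.82
  Dec: +$913.97 → -$2,194.85
  Jan: +$913.97 → -$1,280.88
  Feb: +$913.97 − $2,101.47 → -$2,468.38
  Mar: +$913.97 → -$1,554.41
  Apr: +$913.97 → -$640.44
  May: +$913.97 − $2,101.47 → -$1,827.94
  Jun: +$913.97 → -$913.97
  Jul: +$913.97 → $0.00
Lowest trial balance = -$3,749.26 (Aug)
Initial deposit = cushion − low point = $913.97 − (-$3,749.26) = $4,663.23

$4,663.23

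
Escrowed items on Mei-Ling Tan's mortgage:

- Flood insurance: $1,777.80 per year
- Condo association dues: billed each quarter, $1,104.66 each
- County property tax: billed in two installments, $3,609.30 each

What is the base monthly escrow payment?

Flood insurance — $1,777.80
Condo association dues — $1,104.66 × 4 = $4,418.64
County property tax — $3,609.30 × 2 = $7,218.60
Total per year = $13,415.04
Monthly escrow = $13,415.04 / 12 = $1,117.92

$1,117.92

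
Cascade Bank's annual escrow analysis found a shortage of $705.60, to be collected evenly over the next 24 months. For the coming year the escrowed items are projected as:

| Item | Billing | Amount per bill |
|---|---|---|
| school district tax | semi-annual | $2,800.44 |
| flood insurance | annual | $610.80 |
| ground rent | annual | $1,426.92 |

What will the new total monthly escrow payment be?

$665.95

School district tax = $2,800.44 × 2 = $5,600.88 per year
Flood insurance = $610.80 per year
Ground rent = $1,426.92 per year
Total per year = $5,600.88 + $610.80 + $1,426.92 = $7,638.60
Monthly = $7,638.60 ÷ 12 = $636.55
Shortage spread = $705.60 ÷ 24 = $29.40/mo
Adjusted monthly = $636.55 + $29.40 = $665.95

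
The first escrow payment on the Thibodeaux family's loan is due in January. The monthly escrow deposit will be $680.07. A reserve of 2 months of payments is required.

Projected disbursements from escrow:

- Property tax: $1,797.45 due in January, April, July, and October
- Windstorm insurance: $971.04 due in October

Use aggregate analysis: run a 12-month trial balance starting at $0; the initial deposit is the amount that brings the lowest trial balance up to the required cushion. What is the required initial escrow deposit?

Cushion = 2 × $680.07 = $1,360.14
Trial balance (start $0, +$680.07 each month, − disbursements):
  Jan: +$680.07 − $1,797.45 → -$1,117.38
  Feb: +$680.07 → -$437.31
  Mar: +$680.07 → $242.76
  Apr: +$680.07 − $1,797.45 → -$874.62
  May: +$680.07 → -$194.55
  Jun: +$680.07 → $485.52
  Jul: +$680.07 − $1,797.45 → -$631.86
  Aug: +$680.07 → $48.21
  Sep: +$680.07 → $728.28
  Oct: +$680.07 − $2,768.49 → -$1,360.14
  Nov: +$680.07 → -$680.07
  Dec: +$680.07 → $0.00
Lowest trial balance = -$1,360.14 (Oct)
Initial deposit = cushion − low point = $1,360.14 − (-$1,360.14) = $2,720.28

$2,720.28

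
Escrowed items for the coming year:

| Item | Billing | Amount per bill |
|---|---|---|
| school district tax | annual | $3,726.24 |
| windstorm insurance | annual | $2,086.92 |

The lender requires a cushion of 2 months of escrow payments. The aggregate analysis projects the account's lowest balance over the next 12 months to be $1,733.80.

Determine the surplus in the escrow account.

$764.94

School district tax — $3,726.24
Windstorm insurance — $2,086.92
Yearly total = $3,726.24 + $2,086.92 = $5,813.16
Base monthly escrow = $5,813.16 ÷ 12 = $484.43
Cushion = 2 × $484.43 = $968.86
Surplus = $1,733.80 − $968.86 = $764.94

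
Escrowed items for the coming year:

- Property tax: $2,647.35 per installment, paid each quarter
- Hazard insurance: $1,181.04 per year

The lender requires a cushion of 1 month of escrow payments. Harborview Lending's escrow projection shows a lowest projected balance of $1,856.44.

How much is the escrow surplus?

Property tax: $2,647.35 × 4 = $10,589.40 annually
Hazard insurance: $1,181.04 annually
Combined annual = $10,589.40 + $1,181.04 = $11,770.44
Base monthly escrow = $11,770.44 ÷ 12 = $980.87
Required reserve = 1 × $980.87 = $980.87
Surplus = $1,856.44 − $980.87 = $875.57

$875.57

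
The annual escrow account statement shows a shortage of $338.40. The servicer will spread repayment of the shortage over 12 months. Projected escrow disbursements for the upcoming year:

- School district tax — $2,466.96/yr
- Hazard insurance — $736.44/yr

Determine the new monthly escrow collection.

School district tax — $2,466.96
Hazard insurance — $736.44
Total annual escrow = $3,203.40
Monthly = $3,203.40 / 12 = $266.95
Shortage per month = $338.40 ÷ 12 = $28.20
Adjusted monthly = $266.95 + $28.20 = $295.15

$295.15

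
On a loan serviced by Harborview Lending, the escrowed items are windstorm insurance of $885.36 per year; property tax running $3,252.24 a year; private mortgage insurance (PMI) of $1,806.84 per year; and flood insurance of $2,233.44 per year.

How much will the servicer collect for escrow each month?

$681.49

Windstorm insurance = $885.36 annually
Property tax = $3,252.24 annually
Private mortgage insurance (PMI) = $1,806.84 annually
Flood insurance = $2,233.44 annually
Yearly total = $8,177.88
Monthly escrow = $8,177.88 ÷ 12 = $681.49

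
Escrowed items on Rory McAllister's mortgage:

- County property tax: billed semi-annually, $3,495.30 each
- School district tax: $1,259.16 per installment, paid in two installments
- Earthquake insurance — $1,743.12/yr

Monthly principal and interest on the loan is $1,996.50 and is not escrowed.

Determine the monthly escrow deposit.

County property tax = $3,495.30 × 2 = $6,990.60/yr
School district tax = $1,259.16 × 2 = $2,518.32/yr
Earthquake insurance = $1,743.12/yr
Total annual escrow = $6,990.60 + $2,518.32 + $1,743.12 = $11,252.04
Monthly escrow = $11,252.04 ÷ 12 = $937.67

$937.67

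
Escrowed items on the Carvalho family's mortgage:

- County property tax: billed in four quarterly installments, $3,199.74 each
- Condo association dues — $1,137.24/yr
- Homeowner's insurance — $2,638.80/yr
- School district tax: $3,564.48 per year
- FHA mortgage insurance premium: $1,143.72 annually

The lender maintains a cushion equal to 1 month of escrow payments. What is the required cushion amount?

$1,773.60

County property tax: $3,199.74 × 4 = $12,798.96 per year
Condo association dues: $1,137.24 per year
Homeowner's insurance: $2,638.80 per year
School district tax: $3,564.48 per year
FHA mortgage insurance premium: $1,143.72 per year
Annual escrow total = $21,283.20
Monthly = $21,283.20 ÷ 12 = $1,773.60
Cushion = 1 × $1,773.60 = $1,773.60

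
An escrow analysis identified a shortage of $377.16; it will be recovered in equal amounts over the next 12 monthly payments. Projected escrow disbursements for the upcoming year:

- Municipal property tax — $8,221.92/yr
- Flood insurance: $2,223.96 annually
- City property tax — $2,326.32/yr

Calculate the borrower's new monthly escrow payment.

$1,095.78

Municipal property tax = $8,221.92 per year
Flood insurance = $2,223.96 per year
City property tax = $2,326.32 per year
Yearly total = $12,772.20
Per month = $12,772.20 / 12 = $1,064.35
Shortage per month = $377.16 / 12 = $31.43
Adjusted monthly = $1,064.35 + $31.43 = $1,095.78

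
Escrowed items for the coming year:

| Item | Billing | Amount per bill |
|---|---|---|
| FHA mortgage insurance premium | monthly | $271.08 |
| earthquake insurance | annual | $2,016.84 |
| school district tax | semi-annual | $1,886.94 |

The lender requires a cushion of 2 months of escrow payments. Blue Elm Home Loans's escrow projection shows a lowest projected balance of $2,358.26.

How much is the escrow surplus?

FHA mortgage insurance premium — $271.08 × 12 = $3,252.96 annually
Earthquake insurance — $2,016.84 annually
School district tax — $1,886.94 × 2 = $3,773.88 annually
Combined annual = $9,043.68
Monthly = $9,043.68 / 12 = $753.64
Required reserve = 2 × $753.64 = $1,507.28
Excess over cushion: $2,358.26 − $1,507.28 = $850.98

$850.98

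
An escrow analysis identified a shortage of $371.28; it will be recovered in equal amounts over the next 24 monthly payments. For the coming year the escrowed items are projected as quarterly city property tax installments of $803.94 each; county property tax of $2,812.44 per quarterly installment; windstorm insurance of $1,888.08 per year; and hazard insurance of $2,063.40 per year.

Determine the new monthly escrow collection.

City property tax = $803.94 × 4 = $3,215.76
County property tax = $2,812.44 × 4 = $11,249.76
Windstorm insurance = $1,888.08
Hazard insurance = $2,063.40
Total per year = $18,417.00
Monthly escrow = $18,417.00 ÷ 12 = $1,534.75
Monthly shortage recovery: $371.28 ÷ 24 = $15.47
Adjusted monthly = $1,534.75 + $15.47 = $1,550.22

$1,550.22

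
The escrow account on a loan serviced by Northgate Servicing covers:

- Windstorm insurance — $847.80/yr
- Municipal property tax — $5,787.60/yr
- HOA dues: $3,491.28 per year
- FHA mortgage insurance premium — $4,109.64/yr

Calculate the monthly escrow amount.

Windstorm insurance — $847.80 annually
Municipal property tax — $5,787.60 annually
HOA dues — $3,491.28 annually
FHA mortgage insurance premium — $4,109.64 annually
Yearly total = $14,236.32
Monthly = $14,236.32 / 12 = $1,186.36

$1,186.36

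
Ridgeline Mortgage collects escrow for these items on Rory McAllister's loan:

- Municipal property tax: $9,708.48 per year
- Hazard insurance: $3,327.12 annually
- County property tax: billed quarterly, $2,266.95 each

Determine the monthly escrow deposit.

Municipal property tax — $9,708.48
Hazard insurance — $3,327.12
County property tax — $2,266.95 × 4 = $9,067.80
Total per year = $9,708.48 + $3,327.12 + $9,067.80 = $22,103.40
Per month = $22,103.40 ÷ 12 = $1,841.95

$1,841.95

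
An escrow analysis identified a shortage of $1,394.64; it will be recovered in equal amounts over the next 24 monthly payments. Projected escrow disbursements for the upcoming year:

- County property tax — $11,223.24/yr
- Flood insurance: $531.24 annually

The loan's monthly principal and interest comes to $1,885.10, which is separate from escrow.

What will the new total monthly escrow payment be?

County property tax = $11,223.24 annually
Flood insurance = $531.24 annually
Annual escrow total = $11,754.48
Monthly = $11,754.48 ÷ 12 = $979.54
Shortage spread = $1,394.64 / 24 = $58.11/mo
New monthly escrow = $979.54 + $58.11 = $1,037.65

$1,037.65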